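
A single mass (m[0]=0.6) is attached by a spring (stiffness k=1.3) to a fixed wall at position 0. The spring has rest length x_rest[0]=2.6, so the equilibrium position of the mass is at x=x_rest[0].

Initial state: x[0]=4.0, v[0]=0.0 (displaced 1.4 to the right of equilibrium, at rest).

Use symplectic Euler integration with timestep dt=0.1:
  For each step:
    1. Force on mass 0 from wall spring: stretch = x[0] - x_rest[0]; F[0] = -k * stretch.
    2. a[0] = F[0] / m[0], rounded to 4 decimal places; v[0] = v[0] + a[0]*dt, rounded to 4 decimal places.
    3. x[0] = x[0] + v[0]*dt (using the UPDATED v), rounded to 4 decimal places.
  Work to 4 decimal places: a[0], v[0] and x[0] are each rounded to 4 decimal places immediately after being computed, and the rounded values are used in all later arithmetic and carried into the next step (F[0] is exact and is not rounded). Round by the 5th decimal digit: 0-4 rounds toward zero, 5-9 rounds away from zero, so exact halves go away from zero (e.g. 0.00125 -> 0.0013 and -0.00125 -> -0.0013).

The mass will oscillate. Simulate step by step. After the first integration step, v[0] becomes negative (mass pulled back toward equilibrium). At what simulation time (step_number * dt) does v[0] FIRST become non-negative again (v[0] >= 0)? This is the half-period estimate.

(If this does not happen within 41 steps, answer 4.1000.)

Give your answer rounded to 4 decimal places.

Step 0: x=[4.0000] v=[0.0000]
Step 1: x=[3.9697] v=[-0.3033]
Step 2: x=[3.9097] v=[-0.6001]
Step 3: x=[3.8213] v=[-0.8839]
Step 4: x=[3.7065] v=[-1.1485]
Step 5: x=[3.5677] v=[-1.3882]
Step 6: x=[3.4079] v=[-1.5979]
Step 7: x=[3.2306] v=[-1.7730]
Step 8: x=[3.0396] v=[-1.9096]
Step 9: x=[2.8391] v=[-2.0049]
Step 10: x=[2.6334] v=[-2.0567]
Step 11: x=[2.4270] v=[-2.0639]
Step 12: x=[2.2244] v=[-2.0264]
Step 13: x=[2.0299] v=[-1.9450]
Step 14: x=[1.8478] v=[-1.8215]
Step 15: x=[1.6820] v=[-1.6585]
Step 16: x=[1.5360] v=[-1.4596]
Step 17: x=[1.4131] v=[-1.2291]
Step 18: x=[1.3159] v=[-0.9719]
Step 19: x=[1.2465] v=[-0.6937]
Step 20: x=[1.2065] v=[-0.4004]
Step 21: x=[1.1967] v=[-0.0985]
Step 22: x=[1.2173] v=[0.2056]
First v>=0 after going negative at step 22, time=2.2000

Answer: 2.2000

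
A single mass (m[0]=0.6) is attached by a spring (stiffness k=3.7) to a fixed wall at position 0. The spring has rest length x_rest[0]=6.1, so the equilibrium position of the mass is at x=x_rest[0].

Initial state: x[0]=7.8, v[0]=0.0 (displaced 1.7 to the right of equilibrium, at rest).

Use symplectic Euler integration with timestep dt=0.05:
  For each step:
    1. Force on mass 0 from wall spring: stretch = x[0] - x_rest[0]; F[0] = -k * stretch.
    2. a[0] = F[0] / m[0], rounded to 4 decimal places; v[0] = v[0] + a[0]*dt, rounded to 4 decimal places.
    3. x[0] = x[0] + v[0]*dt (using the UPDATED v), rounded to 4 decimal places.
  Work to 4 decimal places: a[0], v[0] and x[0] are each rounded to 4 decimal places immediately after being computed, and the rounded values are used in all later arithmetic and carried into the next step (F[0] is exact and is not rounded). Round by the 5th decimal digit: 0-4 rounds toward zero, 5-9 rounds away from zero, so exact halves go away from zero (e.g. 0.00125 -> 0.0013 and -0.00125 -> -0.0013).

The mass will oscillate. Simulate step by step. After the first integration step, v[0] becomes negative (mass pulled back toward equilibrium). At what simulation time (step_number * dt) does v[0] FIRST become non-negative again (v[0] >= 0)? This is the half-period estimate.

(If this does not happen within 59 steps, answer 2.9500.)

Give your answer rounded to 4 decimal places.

Step 0: x=[7.8000] v=[0.0000]
Step 1: x=[7.7738] v=[-0.5242]
Step 2: x=[7.7218] v=[-1.0403]
Step 3: x=[7.6448] v=[-1.5404]
Step 4: x=[7.5440] v=[-2.0167]
Step 5: x=[7.4209] v=[-2.4619]
Step 6: x=[7.2774] v=[-2.8692]
Step 7: x=[7.1158] v=[-3.2322]
Step 8: x=[6.9385] v=[-3.5454]
Step 9: x=[6.7483] v=[-3.8039]
Step 10: x=[6.5481] v=[-4.0038]
Step 11: x=[6.3410] v=[-4.1420]
Step 12: x=[6.1302] v=[-4.2163]
Step 13: x=[5.9189] v=[-4.2256]
Step 14: x=[5.7104] v=[-4.1698]
Step 15: x=[5.5079] v=[-4.0497]
Step 16: x=[5.3145] v=[-3.8671]
Step 17: x=[5.1333] v=[-3.6249]
Step 18: x=[4.9670] v=[-3.3268]
Step 19: x=[4.8181] v=[-2.9775]
Step 20: x=[4.6890] v=[-2.5822]
Step 21: x=[4.5816] v=[-2.1471]
Step 22: x=[4.4977] v=[-1.6789]
Step 23: x=[4.4385] v=[-1.1849]
Step 24: x=[4.4049] v=[-0.6726]
Step 25: x=[4.3974] v=[-0.1499]
Step 26: x=[4.4162] v=[0.3751]
First v>=0 after going negative at step 26, time=1.3000

Answer: 1.3000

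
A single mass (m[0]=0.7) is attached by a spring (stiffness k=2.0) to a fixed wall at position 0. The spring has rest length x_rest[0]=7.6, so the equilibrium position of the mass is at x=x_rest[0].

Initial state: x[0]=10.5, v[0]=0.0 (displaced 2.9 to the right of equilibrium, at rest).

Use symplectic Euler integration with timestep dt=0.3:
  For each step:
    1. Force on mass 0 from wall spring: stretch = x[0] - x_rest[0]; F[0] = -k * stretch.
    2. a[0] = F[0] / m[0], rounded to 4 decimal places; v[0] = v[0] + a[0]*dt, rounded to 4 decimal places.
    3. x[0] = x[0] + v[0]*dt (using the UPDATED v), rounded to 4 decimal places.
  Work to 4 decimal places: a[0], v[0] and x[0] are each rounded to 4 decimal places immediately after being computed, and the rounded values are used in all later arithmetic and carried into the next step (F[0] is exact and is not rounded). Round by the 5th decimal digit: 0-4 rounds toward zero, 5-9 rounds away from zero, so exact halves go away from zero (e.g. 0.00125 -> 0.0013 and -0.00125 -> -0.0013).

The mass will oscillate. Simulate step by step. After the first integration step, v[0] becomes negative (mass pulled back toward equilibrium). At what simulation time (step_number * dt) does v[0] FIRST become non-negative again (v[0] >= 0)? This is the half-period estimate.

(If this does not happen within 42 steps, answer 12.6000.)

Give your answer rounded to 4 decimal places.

Step 0: x=[10.5000] v=[0.0000]
Step 1: x=[9.7543] v=[-2.4857]
Step 2: x=[8.4546] v=[-4.3322]
Step 3: x=[6.9352] v=[-5.0647]
Step 4: x=[5.5867] v=[-4.4949]
Step 5: x=[4.7559] v=[-2.7692]
Step 6: x=[4.6565] v=[-0.3314]
Step 7: x=[5.3140] v=[2.1916]
First v>=0 after going negative at step 7, time=2.1000

Answer: 2.1000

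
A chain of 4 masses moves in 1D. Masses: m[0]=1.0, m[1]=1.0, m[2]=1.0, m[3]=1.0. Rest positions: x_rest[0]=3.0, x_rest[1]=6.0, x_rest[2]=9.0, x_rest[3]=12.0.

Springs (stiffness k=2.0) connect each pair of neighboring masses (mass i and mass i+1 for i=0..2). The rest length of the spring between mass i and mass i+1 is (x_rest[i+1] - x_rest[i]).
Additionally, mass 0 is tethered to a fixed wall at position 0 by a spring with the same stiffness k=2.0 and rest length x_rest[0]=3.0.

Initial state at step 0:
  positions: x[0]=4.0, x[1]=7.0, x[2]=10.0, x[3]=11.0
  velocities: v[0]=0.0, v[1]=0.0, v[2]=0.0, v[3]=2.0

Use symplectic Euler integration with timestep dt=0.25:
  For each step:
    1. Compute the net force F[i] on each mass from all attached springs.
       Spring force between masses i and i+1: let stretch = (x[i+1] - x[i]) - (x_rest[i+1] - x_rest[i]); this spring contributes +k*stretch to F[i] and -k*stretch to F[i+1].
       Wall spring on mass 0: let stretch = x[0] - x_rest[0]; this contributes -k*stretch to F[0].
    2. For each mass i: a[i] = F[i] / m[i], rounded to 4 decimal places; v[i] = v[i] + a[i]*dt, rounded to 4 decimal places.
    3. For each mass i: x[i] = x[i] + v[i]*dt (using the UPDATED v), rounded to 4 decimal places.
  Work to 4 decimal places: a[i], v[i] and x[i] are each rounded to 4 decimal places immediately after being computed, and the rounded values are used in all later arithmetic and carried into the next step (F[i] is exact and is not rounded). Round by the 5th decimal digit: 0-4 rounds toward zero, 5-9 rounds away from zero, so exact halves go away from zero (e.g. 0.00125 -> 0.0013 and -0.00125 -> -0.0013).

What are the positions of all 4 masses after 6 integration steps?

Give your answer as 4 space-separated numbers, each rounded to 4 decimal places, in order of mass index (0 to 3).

Answer: 2.7135 5.7712 9.9683 14.7547

Derivation:
Step 0: x=[4.0000 7.0000 10.0000 11.0000] v=[0.0000 0.0000 0.0000 2.0000]
Step 1: x=[3.8750 7.0000 9.7500 11.7500] v=[-0.5000 0.0000 -1.0000 3.0000]
Step 2: x=[3.6563 6.9531 9.4063 12.6250] v=[-0.8750 -0.1875 -1.3750 3.5000]
Step 3: x=[3.3926 6.8008 9.1582 13.4727] v=[-1.0548 -0.6093 -0.9923 3.3907]
Step 4: x=[3.1309 6.5171 9.1548 14.1561] v=[-1.0470 -1.1347 -0.0138 2.7335]
Step 5: x=[2.9011 6.1399 9.4468 14.5893] v=[-0.9194 -1.5090 1.1680 1.7329]
Step 6: x=[2.7135 5.7712 9.9683 14.7547] v=[-0.7506 -1.4750 2.0858 0.6617]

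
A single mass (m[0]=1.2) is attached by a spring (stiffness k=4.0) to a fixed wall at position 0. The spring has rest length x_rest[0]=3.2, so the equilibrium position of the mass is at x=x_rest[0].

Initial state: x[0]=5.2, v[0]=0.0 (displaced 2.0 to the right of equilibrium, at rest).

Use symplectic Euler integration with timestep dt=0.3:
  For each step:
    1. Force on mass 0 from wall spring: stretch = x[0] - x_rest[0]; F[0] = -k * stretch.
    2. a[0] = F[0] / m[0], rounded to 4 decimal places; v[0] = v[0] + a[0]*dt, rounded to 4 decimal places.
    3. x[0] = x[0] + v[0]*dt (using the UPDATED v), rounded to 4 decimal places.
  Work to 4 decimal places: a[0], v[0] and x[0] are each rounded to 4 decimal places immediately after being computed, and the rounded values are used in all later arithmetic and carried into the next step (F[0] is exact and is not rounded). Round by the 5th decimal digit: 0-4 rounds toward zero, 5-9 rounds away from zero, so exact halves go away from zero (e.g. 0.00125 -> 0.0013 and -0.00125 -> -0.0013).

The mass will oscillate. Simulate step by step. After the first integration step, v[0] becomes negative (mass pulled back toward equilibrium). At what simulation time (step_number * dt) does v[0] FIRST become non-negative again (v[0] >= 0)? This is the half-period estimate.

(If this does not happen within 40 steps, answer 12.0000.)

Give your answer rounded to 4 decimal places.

Answer: 1.8000

Derivation:
Step 0: x=[5.2000] v=[0.0000]
Step 1: x=[4.6000] v=[-2.0000]
Step 2: x=[3.5800] v=[-3.4000]
Step 3: x=[2.4460] v=[-3.7800]
Step 4: x=[1.5382] v=[-3.0260]
Step 5: x=[1.1289] v=[-1.3642]
Step 6: x=[1.3410] v=[0.7069]
First v>=0 after going negative at step 6, time=1.8000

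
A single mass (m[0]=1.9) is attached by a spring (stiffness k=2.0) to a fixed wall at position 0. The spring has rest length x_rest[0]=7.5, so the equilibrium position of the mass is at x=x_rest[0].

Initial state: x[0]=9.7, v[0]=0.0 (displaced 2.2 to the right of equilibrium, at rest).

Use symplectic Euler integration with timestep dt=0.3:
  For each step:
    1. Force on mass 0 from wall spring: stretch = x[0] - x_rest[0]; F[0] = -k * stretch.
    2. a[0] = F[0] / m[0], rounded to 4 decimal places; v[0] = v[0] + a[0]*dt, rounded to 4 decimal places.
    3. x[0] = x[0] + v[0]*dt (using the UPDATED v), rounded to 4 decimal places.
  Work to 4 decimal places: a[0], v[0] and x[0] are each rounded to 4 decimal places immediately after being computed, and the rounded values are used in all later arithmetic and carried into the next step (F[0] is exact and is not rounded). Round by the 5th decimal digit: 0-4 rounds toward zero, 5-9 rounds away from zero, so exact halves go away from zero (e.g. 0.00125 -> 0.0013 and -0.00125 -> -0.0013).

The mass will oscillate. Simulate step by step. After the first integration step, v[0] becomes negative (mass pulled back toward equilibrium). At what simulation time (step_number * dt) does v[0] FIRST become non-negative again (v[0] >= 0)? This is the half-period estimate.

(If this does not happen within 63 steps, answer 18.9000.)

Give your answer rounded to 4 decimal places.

Step 0: x=[9.7000] v=[0.0000]
Step 1: x=[9.4916] v=[-0.6947]
Step 2: x=[9.0945] v=[-1.3236]
Step 3: x=[8.5464] v=[-1.8271]
Step 4: x=[7.8991] v=[-2.1576]
Step 5: x=[7.2140] v=[-2.2836]
Step 6: x=[6.5560] v=[-2.1933]
Step 7: x=[5.9874] v=[-1.8952]
Step 8: x=[5.5622] v=[-1.4175]
Step 9: x=[5.3205] v=[-0.8056]
Step 10: x=[5.2853] v=[-0.1173]
Step 11: x=[5.4599] v=[0.5821]
First v>=0 after going negative at step 11, time=3.3000

Answer: 3.3000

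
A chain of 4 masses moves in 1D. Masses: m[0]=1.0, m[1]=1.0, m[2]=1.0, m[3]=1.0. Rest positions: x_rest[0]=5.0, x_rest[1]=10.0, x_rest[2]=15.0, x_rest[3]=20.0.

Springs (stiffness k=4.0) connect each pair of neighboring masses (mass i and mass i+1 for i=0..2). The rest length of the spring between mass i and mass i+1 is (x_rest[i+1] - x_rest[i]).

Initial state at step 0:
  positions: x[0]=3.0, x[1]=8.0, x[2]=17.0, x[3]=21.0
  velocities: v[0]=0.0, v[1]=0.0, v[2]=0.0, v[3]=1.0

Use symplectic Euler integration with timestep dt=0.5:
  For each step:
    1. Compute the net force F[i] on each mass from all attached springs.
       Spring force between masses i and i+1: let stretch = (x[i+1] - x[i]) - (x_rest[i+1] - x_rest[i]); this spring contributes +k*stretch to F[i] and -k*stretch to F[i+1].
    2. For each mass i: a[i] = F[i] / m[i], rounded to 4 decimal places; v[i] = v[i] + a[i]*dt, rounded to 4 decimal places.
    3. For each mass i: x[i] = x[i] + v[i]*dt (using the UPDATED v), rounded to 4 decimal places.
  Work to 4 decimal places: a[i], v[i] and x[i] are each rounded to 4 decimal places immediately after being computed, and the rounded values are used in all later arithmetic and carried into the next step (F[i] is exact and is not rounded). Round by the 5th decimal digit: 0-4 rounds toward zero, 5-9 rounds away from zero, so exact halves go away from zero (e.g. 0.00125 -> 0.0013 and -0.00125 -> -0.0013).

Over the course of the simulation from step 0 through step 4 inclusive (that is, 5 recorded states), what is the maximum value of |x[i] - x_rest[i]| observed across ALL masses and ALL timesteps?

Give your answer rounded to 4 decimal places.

Answer: 3.0000

Derivation:
Step 0: x=[3.0000 8.0000 17.0000 21.0000] v=[0.0000 0.0000 0.0000 1.0000]
Step 1: x=[3.0000 12.0000 12.0000 22.5000] v=[0.0000 8.0000 -10.0000 3.0000]
Step 2: x=[7.0000 7.0000 17.5000 18.5000] v=[8.0000 -10.0000 11.0000 -8.0000]
Step 3: x=[6.0000 12.5000 13.5000 18.5000] v=[-2.0000 11.0000 -8.0000 0.0000]
Step 4: x=[6.5000 12.5000 13.5000 18.5000] v=[1.0000 0.0000 0.0000 0.0000]
Max displacement = 3.0000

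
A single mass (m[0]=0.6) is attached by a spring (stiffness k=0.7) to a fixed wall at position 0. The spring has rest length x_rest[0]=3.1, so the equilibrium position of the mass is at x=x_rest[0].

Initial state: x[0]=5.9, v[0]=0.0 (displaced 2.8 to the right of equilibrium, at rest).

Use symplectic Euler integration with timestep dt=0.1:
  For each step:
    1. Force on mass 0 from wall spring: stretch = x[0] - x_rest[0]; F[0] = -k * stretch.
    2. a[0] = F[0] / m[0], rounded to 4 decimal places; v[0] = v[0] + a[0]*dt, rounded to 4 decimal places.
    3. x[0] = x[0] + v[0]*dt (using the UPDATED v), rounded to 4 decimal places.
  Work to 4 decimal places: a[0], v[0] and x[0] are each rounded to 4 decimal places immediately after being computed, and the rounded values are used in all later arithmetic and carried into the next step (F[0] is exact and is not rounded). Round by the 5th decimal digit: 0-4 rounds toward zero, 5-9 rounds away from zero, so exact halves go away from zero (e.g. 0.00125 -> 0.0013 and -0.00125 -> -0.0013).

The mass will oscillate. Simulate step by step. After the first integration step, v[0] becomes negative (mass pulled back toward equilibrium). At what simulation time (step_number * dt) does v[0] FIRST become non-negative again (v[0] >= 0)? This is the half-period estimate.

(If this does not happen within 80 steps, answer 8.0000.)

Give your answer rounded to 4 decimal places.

Step 0: x=[5.9000] v=[0.0000]
Step 1: x=[5.8673] v=[-0.3267]
Step 2: x=[5.8023] v=[-0.6496]
Step 3: x=[5.7058] v=[-0.9649]
Step 4: x=[5.5789] v=[-1.2689]
Step 5: x=[5.4231] v=[-1.5581]
Step 6: x=[5.2402] v=[-1.8291]
Step 7: x=[5.0323] v=[-2.0788]
Step 8: x=[4.8019] v=[-2.3042]
Step 9: x=[4.5516] v=[-2.5028]
Step 10: x=[4.2844] v=[-2.6722]
Step 11: x=[4.0034] v=[-2.8104]
Step 12: x=[3.7118] v=[-2.9158]
Step 13: x=[3.4131] v=[-2.9872]
Step 14: x=[3.1107] v=[-3.0237]
Step 15: x=[2.8082] v=[-3.0250]
Step 16: x=[2.5091] v=[-2.9910]
Step 17: x=[2.2169] v=[-2.9221]
Step 18: x=[1.9350] v=[-2.8191]
Step 19: x=[1.6667] v=[-2.6832]
Step 20: x=[1.4151] v=[-2.5160]
Step 21: x=[1.1832] v=[-2.3194]
Step 22: x=[0.9736] v=[-2.0958]
Step 23: x=[0.7888] v=[-1.8477]
Step 24: x=[0.6310] v=[-1.5781]
Step 25: x=[0.5020] v=[-1.2901]
Step 26: x=[0.4033] v=[-0.9870]
Step 27: x=[0.3361] v=[-0.6724]
Step 28: x=[0.3011] v=[-0.3499]
Step 29: x=[0.2988] v=[-0.0234]
Step 30: x=[0.3291] v=[0.3034]
First v>=0 after going negative at step 30, time=3.0000

Answer: 3.0000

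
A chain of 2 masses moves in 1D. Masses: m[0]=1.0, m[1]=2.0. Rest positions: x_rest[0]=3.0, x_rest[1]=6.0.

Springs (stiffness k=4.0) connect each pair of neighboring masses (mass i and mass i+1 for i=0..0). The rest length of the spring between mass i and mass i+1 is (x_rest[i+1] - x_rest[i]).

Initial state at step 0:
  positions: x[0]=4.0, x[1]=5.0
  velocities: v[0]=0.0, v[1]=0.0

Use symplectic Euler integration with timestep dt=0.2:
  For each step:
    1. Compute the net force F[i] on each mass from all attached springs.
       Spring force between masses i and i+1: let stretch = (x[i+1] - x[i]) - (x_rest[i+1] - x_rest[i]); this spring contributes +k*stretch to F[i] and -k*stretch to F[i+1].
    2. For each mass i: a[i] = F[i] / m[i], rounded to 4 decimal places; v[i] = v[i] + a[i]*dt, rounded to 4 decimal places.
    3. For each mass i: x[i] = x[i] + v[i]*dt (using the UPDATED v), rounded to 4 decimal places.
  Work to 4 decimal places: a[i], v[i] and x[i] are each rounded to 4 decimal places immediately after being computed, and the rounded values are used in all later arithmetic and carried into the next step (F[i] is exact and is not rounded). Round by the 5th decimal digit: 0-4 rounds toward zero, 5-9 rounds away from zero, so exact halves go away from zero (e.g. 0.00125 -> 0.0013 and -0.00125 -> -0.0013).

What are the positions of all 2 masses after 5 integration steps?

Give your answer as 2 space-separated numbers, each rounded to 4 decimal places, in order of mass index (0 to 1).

Step 0: x=[4.0000 5.0000] v=[0.0000 0.0000]
Step 1: x=[3.6800 5.1600] v=[-1.6000 0.8000]
Step 2: x=[3.1168 5.4416] v=[-2.8160 1.4080]
Step 3: x=[2.4456 5.7772] v=[-3.3562 1.6781]
Step 4: x=[1.8274 6.0863] v=[-3.0909 1.5455]
Step 5: x=[1.4106 6.2947] v=[-2.0838 1.0419]

Answer: 1.4106 6.2947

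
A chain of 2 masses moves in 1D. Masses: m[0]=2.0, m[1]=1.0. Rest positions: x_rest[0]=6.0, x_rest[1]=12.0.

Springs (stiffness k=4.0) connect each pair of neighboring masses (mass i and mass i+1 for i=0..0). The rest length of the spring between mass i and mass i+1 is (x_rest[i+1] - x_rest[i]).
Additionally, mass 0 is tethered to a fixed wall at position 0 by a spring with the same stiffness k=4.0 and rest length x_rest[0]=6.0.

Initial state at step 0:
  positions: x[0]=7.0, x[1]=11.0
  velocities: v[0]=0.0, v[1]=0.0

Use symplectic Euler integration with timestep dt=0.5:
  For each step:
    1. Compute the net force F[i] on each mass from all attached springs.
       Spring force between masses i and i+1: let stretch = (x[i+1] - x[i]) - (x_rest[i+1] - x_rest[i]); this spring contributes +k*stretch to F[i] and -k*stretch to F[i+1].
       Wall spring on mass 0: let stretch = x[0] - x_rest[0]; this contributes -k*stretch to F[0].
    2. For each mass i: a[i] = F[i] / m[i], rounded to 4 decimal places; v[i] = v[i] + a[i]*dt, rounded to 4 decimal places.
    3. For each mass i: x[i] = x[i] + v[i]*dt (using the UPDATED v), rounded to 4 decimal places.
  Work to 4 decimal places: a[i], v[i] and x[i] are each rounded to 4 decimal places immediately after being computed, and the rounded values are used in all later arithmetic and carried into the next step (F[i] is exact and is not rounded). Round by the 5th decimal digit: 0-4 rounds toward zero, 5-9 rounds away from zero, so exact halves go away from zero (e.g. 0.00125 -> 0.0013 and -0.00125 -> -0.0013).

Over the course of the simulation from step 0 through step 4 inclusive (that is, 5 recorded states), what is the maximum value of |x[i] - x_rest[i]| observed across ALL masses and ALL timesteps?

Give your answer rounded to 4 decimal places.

Step 0: x=[7.0000 11.0000] v=[0.0000 0.0000]
Step 1: x=[5.5000 13.0000] v=[-3.0000 4.0000]
Step 2: x=[5.0000 13.5000] v=[-1.0000 1.0000]
Step 3: x=[6.2500 11.5000] v=[2.5000 -4.0000]
Step 4: x=[7.0000 10.2500] v=[1.5000 -2.5000]
Max displacement = 1.7500

Answer: 1.7500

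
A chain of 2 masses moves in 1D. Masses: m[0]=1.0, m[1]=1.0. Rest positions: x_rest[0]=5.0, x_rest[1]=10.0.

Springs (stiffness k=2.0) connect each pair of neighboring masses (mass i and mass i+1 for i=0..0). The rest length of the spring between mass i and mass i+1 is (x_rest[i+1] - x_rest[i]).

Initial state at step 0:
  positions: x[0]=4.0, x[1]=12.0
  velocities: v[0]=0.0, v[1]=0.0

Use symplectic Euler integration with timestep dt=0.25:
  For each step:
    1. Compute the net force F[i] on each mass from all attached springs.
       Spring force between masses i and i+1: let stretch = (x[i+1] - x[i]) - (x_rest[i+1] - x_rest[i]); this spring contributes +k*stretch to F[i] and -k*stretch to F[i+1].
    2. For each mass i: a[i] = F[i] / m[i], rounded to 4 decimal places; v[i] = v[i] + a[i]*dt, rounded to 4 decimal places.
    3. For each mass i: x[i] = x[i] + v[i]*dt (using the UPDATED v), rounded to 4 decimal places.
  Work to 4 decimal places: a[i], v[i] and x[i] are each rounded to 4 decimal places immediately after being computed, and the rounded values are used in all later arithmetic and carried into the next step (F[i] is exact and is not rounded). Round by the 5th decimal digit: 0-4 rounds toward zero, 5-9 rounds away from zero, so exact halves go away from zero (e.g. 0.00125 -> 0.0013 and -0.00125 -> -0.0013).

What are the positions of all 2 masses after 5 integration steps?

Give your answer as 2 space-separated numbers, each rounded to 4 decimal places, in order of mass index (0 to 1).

Answer: 6.9489 9.0513

Derivation:
Step 0: x=[4.0000 12.0000] v=[0.0000 0.0000]
Step 1: x=[4.3750 11.6250] v=[1.5000 -1.5000]
Step 2: x=[5.0313 10.9688] v=[2.6250 -2.6250]
Step 3: x=[5.8048 10.1954] v=[3.0938 -3.0938]
Step 4: x=[6.5021 9.4981] v=[2.7891 -2.7891]
Step 5: x=[6.9489 9.0513] v=[1.7871 -1.7871]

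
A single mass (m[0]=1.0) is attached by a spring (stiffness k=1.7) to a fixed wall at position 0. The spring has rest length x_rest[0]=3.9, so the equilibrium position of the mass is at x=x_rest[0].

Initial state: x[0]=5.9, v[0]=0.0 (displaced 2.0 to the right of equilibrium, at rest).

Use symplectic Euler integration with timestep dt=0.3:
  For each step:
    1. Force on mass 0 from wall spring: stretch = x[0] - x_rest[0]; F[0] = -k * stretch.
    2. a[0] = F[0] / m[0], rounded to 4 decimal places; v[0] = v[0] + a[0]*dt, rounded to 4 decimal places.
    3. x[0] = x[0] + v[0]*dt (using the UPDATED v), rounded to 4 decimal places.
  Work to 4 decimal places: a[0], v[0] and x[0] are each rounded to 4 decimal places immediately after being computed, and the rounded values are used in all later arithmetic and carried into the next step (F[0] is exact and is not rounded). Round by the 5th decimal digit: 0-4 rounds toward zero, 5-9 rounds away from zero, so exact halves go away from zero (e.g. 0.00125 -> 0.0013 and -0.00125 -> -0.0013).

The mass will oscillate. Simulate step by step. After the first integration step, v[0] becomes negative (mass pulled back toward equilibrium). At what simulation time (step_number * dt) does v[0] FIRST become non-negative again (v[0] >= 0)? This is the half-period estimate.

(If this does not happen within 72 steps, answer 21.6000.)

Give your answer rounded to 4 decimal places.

Answer: 2.4000

Derivation:
Step 0: x=[5.9000] v=[0.0000]
Step 1: x=[5.5940] v=[-1.0200]
Step 2: x=[5.0288] v=[-1.8839]
Step 3: x=[4.2909] v=[-2.4596]
Step 4: x=[3.4932] v=[-2.6590]
Step 5: x=[2.7578] v=[-2.4515]
Step 6: x=[2.1971] v=[-1.8690]
Step 7: x=[1.8970] v=[-1.0005]
Step 8: x=[1.9033] v=[0.0210]
First v>=0 after going negative at step 8, time=2.4000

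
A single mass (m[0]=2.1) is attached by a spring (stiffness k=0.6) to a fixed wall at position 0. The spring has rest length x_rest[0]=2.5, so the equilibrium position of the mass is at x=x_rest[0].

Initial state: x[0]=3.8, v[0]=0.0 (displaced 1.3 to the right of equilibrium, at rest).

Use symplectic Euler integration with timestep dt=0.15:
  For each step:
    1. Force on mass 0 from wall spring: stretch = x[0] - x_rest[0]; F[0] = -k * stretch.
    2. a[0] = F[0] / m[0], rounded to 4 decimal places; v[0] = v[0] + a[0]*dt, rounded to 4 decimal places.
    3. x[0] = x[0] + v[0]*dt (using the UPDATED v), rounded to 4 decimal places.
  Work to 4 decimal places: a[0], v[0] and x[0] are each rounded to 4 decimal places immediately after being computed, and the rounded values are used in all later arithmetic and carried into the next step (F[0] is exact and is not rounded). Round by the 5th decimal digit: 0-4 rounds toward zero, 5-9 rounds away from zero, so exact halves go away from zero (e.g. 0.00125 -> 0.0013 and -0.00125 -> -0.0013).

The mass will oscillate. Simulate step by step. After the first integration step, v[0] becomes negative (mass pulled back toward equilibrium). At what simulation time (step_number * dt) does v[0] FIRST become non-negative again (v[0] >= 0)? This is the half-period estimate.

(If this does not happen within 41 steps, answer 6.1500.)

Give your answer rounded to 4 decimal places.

Answer: 6.0000

Derivation:
Step 0: x=[3.8000] v=[0.0000]
Step 1: x=[3.7916] v=[-0.0557]
Step 2: x=[3.7749] v=[-0.1111]
Step 3: x=[3.7500] v=[-0.1657]
Step 4: x=[3.7171] v=[-0.2193]
Step 5: x=[3.6764] v=[-0.2715]
Step 6: x=[3.6281] v=[-0.3219]
Step 7: x=[3.5726] v=[-0.3702]
Step 8: x=[3.5102] v=[-0.4162]
Step 9: x=[3.4413] v=[-0.4595]
Step 10: x=[3.3663] v=[-0.4998]
Step 11: x=[3.2858] v=[-0.5369]
Step 12: x=[3.2002] v=[-0.5706]
Step 13: x=[3.1101] v=[-0.6006]
Step 14: x=[3.0161] v=[-0.6267]
Step 15: x=[2.9188] v=[-0.6488]
Step 16: x=[2.8188] v=[-0.6668]
Step 17: x=[2.7167] v=[-0.6805]
Step 18: x=[2.6132] v=[-0.6898]
Step 19: x=[2.5090] v=[-0.6946]
Step 20: x=[2.4048] v=[-0.6950]
Step 21: x=[2.3012] v=[-0.6909]
Step 22: x=[2.1988] v=[-0.6824]
Step 23: x=[2.0984] v=[-0.6695]
Step 24: x=[2.0006] v=[-0.6523]
Step 25: x=[1.9060] v=[-0.6309]
Step 26: x=[1.8152] v=[-0.6054]
Step 27: x=[1.7288] v=[-0.5760]
Step 28: x=[1.6474] v=[-0.5430]
Step 29: x=[1.5714] v=[-0.5065]
Step 30: x=[1.5014] v=[-0.4667]
Step 31: x=[1.4378] v=[-0.4239]
Step 32: x=[1.3810] v=[-0.3784]
Step 33: x=[1.3314] v=[-0.3304]
Step 34: x=[1.2894] v=[-0.2803]
Step 35: x=[1.2551] v=[-0.2284]
Step 36: x=[1.2289] v=[-0.1750]
Step 37: x=[1.2108] v=[-0.1205]
Step 38: x=[1.2010] v=[-0.0653]
Step 39: x=[1.1996] v=[-0.0096]
Step 40: x=[1.2065] v=[0.0461]
First v>=0 after going negative at step 40, time=6.0000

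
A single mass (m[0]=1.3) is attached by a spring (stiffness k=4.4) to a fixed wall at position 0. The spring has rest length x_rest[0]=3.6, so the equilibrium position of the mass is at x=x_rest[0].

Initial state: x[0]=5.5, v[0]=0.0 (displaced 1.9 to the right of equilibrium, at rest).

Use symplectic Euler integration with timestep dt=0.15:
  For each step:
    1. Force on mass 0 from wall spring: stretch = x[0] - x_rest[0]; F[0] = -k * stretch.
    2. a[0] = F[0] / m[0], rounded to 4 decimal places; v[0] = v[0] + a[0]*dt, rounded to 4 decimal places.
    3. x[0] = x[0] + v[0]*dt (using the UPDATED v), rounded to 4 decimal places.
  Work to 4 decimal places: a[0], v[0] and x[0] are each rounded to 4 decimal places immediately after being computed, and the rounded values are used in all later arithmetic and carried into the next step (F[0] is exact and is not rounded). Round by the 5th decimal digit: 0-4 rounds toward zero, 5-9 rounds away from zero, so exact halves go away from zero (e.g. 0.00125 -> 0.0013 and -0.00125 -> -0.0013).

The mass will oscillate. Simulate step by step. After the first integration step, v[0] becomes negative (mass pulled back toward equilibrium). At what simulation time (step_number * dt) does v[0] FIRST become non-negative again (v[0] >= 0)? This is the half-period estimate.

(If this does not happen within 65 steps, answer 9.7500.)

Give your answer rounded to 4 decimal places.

Step 0: x=[5.5000] v=[0.0000]
Step 1: x=[5.3553] v=[-0.9646]
Step 2: x=[5.0769] v=[-1.8558]
Step 3: x=[4.6861] v=[-2.6056]
Step 4: x=[4.2126] v=[-3.1570]
Step 5: x=[3.6924] v=[-3.4680]
Step 6: x=[3.1652] v=[-3.5149]
Step 7: x=[2.6711] v=[-3.2942]
Step 8: x=[2.2477] v=[-2.8226]
Step 9: x=[1.9273] v=[-2.1361]
Step 10: x=[1.7343] v=[-1.2869]
Step 11: x=[1.6833] v=[-0.3397]
Step 12: x=[1.7783] v=[0.6334]
First v>=0 after going negative at step 12, time=1.8000

Answer: 1.8000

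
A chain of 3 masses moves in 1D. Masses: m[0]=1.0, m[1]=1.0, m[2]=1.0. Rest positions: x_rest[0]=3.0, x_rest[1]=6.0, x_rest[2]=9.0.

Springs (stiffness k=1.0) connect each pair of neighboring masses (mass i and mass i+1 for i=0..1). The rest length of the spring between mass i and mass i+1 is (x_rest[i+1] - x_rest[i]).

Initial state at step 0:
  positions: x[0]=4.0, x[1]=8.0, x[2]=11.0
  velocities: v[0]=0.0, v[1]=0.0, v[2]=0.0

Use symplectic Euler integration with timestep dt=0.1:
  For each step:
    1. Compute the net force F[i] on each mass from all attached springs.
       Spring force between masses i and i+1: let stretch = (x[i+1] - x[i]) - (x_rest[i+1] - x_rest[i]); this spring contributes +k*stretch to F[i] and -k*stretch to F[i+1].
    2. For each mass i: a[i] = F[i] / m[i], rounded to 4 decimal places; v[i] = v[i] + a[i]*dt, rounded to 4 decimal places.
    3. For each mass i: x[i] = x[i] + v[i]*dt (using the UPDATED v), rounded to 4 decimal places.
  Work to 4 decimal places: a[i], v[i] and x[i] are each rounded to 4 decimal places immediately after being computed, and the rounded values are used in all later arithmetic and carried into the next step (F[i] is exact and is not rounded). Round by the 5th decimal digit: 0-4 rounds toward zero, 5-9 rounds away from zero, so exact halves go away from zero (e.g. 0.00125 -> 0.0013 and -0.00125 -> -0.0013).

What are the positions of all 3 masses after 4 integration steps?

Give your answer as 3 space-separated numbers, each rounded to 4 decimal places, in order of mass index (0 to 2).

Answer: 4.0970 7.9044 10.9985

Derivation:
Step 0: x=[4.0000 8.0000 11.0000] v=[0.0000 0.0000 0.0000]
Step 1: x=[4.0100 7.9900 11.0000] v=[0.1000 -0.1000 0.0000]
Step 2: x=[4.0298 7.9703 10.9999] v=[0.1980 -0.1970 -0.0010]
Step 3: x=[4.0590 7.9415 10.9995] v=[0.2921 -0.2881 -0.0040]
Step 4: x=[4.0970 7.9044 10.9985] v=[0.3804 -0.3706 -0.0098]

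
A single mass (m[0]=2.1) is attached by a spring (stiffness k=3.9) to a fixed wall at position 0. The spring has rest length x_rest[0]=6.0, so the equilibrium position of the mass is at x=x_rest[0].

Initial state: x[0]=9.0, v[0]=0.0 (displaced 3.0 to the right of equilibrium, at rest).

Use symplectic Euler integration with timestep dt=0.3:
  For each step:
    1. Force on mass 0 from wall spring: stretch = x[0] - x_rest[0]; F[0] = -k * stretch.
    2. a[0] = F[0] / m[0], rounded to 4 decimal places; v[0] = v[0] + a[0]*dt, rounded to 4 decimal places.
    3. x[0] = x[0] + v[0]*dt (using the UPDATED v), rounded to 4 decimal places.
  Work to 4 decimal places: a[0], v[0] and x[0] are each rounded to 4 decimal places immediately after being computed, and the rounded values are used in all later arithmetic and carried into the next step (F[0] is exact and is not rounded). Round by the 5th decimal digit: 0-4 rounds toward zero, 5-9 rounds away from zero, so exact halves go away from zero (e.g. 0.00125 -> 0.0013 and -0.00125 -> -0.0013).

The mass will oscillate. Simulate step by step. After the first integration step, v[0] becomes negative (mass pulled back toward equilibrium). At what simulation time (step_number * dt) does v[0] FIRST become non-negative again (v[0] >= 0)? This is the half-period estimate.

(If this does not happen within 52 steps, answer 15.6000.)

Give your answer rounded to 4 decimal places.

Step 0: x=[9.0000] v=[0.0000]
Step 1: x=[8.4986] v=[-1.6714]
Step 2: x=[7.5796] v=[-3.0635]
Step 3: x=[6.3965] v=[-3.9436]
Step 4: x=[5.1472] v=[-4.1645]
Step 5: x=[4.0404] v=[-3.6894]
Step 6: x=[3.2611] v=[-2.5976]
Step 7: x=[2.9396] v=[-1.0717]
Step 8: x=[3.1296] v=[0.6334]
First v>=0 after going negative at step 8, time=2.4000

Answer: 2.4000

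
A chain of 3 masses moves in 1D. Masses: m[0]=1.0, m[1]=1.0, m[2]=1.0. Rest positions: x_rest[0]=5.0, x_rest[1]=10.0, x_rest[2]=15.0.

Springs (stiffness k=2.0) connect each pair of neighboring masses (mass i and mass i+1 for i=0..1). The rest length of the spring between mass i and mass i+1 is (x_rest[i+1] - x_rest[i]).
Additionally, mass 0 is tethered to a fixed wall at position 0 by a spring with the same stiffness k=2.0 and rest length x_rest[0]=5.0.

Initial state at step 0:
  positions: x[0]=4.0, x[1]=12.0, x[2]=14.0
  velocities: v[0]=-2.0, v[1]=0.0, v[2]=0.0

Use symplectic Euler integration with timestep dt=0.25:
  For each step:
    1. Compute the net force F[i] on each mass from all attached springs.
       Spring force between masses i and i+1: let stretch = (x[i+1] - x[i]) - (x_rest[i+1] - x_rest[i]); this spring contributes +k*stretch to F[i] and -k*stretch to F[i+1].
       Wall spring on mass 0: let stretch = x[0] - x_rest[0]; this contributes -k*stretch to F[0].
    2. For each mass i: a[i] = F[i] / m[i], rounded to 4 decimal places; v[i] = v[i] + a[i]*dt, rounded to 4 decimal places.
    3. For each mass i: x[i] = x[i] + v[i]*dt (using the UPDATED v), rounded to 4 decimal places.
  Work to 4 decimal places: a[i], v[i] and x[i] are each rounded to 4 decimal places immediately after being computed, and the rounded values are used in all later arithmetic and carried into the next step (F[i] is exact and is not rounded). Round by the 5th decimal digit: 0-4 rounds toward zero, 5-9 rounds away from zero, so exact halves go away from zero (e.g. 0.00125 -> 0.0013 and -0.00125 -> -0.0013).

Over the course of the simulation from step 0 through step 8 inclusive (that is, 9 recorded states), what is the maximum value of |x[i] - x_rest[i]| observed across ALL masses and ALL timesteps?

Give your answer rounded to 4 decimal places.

Answer: 2.4793

Derivation:
Step 0: x=[4.0000 12.0000 14.0000] v=[-2.0000 0.0000 0.0000]
Step 1: x=[4.0000 11.2500 14.3750] v=[0.0000 -3.0000 1.5000]
Step 2: x=[4.4063 9.9844 14.9844] v=[1.6250 -5.0625 2.4375]
Step 3: x=[4.9590 8.6465 15.5938] v=[2.2109 -5.3516 2.4375]
Step 4: x=[5.3528 7.7161 15.9598] v=[1.5752 -3.7217 1.4639]
Step 5: x=[5.3729 7.5207 15.9203] v=[0.0805 -0.7815 -0.1580]
Step 6: x=[4.9899 8.1068 15.4559] v=[-1.5321 2.3444 -1.8578]
Step 7: x=[4.3728 9.2219 14.6978] v=[-2.4686 4.4605 -3.0324]
Step 8: x=[3.8152 10.4154 13.8802] v=[-2.2305 4.7739 -3.2704]
Max displacement = 2.4793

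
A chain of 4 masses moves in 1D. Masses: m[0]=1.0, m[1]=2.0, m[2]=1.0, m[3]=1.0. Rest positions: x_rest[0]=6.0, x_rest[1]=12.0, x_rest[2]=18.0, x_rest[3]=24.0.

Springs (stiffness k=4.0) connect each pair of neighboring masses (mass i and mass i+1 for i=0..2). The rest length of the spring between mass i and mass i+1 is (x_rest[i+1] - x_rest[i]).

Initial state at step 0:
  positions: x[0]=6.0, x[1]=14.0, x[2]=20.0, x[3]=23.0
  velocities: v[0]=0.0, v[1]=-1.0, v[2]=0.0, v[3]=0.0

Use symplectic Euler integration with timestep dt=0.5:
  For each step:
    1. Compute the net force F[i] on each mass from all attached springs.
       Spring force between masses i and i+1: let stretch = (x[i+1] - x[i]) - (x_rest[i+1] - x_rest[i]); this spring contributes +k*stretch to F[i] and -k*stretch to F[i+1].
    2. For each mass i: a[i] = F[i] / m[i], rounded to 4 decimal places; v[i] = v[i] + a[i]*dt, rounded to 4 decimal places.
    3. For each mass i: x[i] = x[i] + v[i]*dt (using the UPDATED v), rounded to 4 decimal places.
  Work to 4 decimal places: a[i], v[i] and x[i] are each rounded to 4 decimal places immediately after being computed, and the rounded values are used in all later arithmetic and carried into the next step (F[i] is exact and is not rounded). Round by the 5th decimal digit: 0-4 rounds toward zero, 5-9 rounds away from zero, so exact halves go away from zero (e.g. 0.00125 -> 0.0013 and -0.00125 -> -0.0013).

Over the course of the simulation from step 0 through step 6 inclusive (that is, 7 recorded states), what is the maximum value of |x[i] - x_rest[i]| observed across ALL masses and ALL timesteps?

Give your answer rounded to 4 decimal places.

Step 0: x=[6.0000 14.0000 20.0000 23.0000] v=[0.0000 -1.0000 0.0000 0.0000]
Step 1: x=[8.0000 12.5000 17.0000 26.0000] v=[4.0000 -3.0000 -6.0000 6.0000]
Step 2: x=[8.5000 11.0000 18.5000 26.0000] v=[1.0000 -3.0000 3.0000 0.0000]
Step 3: x=[5.5000 12.0000 20.0000 24.5000] v=[-6.0000 2.0000 3.0000 -3.0000]
Step 4: x=[3.0000 13.7500 18.0000 24.5000] v=[-5.0000 3.5000 -4.0000 0.0000]
Step 5: x=[5.2500 12.2500 18.2500 24.0000] v=[4.5000 -3.0000 0.5000 -1.0000]
Step 6: x=[8.5000 10.2500 18.2500 23.7500] v=[6.5000 -4.0000 0.0000 -0.5000]
Max displacement = 3.0000

Answer: 3.0000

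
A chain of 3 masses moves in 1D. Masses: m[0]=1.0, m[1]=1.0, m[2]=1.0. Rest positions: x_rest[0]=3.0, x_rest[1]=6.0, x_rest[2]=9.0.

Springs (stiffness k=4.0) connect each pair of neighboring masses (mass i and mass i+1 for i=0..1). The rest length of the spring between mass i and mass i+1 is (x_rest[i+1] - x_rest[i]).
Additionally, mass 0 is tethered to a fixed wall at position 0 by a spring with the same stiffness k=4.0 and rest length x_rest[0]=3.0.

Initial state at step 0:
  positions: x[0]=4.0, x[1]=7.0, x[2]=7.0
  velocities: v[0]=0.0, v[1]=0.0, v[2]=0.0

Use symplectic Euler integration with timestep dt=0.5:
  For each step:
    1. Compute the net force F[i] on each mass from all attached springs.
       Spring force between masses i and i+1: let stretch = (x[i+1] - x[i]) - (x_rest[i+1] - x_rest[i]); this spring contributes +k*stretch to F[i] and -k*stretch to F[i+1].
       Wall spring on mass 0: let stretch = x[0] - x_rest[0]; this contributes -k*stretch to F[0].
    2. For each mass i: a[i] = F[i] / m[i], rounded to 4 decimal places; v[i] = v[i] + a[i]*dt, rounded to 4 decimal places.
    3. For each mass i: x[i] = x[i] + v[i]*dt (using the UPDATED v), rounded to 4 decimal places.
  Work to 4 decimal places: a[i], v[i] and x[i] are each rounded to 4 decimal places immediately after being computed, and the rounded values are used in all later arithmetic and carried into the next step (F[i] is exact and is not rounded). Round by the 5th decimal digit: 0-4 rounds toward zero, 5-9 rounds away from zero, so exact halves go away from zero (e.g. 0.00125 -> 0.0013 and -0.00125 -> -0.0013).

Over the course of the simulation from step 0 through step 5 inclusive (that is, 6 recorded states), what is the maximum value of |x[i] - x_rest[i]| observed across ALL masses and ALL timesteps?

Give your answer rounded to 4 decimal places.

Answer: 3.0000

Derivation:
Step 0: x=[4.0000 7.0000 7.0000] v=[0.0000 0.0000 0.0000]
Step 1: x=[3.0000 4.0000 10.0000] v=[-2.0000 -6.0000 6.0000]
Step 2: x=[0.0000 6.0000 10.0000] v=[-6.0000 4.0000 0.0000]
Step 3: x=[3.0000 6.0000 9.0000] v=[6.0000 0.0000 -2.0000]
Step 4: x=[6.0000 6.0000 8.0000] v=[6.0000 0.0000 -2.0000]
Step 5: x=[3.0000 8.0000 8.0000] v=[-6.0000 4.0000 0.0000]
Max displacement = 3.0000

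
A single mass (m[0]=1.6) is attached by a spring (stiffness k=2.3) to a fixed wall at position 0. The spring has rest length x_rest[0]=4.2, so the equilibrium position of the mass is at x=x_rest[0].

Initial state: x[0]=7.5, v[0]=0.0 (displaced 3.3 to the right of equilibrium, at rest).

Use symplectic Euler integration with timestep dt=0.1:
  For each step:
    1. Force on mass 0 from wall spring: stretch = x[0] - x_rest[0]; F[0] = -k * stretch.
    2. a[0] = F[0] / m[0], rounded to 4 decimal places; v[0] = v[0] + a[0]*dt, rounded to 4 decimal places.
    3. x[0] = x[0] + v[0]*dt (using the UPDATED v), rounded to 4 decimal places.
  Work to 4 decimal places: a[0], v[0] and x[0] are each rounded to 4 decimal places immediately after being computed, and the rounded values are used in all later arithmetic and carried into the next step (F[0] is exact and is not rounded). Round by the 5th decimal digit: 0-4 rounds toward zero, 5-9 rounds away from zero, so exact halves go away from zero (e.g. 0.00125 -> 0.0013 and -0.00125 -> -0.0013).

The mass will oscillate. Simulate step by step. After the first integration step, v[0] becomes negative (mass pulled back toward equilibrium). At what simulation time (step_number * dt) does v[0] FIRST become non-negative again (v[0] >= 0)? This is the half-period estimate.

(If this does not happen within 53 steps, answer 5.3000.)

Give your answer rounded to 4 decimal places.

Answer: 2.7000

Derivation:
Step 0: x=[7.5000] v=[0.0000]
Step 1: x=[7.4526] v=[-0.4744]
Step 2: x=[7.3584] v=[-0.9420]
Step 3: x=[7.2188] v=[-1.3960]
Step 4: x=[7.0358] v=[-1.8300]
Step 5: x=[6.8120] v=[-2.2377]
Step 6: x=[6.5507] v=[-2.6132]
Step 7: x=[6.2556] v=[-2.9511]
Step 8: x=[5.9309] v=[-3.2466]
Step 9: x=[5.5814] v=[-3.4954]
Step 10: x=[5.2120] v=[-3.6940]
Step 11: x=[4.8281] v=[-3.8395]
Step 12: x=[4.4351] v=[-3.9298]
Step 13: x=[4.0387] v=[-3.9636]
Step 14: x=[3.6447] v=[-3.9404]
Step 15: x=[3.2586] v=[-3.8606]
Step 16: x=[2.8861] v=[-3.7253]
Step 17: x=[2.5325] v=[-3.5364]
Step 18: x=[2.2028] v=[-3.2967]
Step 19: x=[1.9018] v=[-3.0096]
Step 20: x=[1.6339] v=[-2.6792]
Step 21: x=[1.4029] v=[-2.3103]
Step 22: x=[1.2121] v=[-1.9082]
Step 23: x=[1.0642] v=[-1.4787]
Step 24: x=[0.9614] v=[-1.0279]
Step 25: x=[0.9052] v=[-0.5624]
Step 26: x=[0.8963] v=[-0.0888]
Step 27: x=[0.9349] v=[0.3861]
First v>=0 after going negative at step 27, time=2.7000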